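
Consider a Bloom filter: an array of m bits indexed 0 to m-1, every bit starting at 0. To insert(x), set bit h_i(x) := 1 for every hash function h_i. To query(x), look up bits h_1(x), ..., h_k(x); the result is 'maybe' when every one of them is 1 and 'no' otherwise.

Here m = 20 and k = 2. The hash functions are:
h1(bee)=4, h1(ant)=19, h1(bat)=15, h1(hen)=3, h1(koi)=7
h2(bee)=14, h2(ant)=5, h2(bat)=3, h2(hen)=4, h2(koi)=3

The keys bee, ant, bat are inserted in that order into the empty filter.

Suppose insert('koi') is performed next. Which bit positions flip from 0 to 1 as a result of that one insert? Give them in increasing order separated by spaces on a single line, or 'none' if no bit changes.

Answer: 7

Derivation:
Start: bits=00000000000000000000
After insert 'bee': sets bits 4 14 -> bits=00001000000000100000
After insert 'ant': sets bits 5 19 -> bits=00001100000000100001
After insert 'bat': sets bits 3 15 -> bits=00011100000000110001
insert 'koi' would touch bits 3 7; currently bit3=1, bit7=0
Bits that are 0 among those (would change 0->1): 7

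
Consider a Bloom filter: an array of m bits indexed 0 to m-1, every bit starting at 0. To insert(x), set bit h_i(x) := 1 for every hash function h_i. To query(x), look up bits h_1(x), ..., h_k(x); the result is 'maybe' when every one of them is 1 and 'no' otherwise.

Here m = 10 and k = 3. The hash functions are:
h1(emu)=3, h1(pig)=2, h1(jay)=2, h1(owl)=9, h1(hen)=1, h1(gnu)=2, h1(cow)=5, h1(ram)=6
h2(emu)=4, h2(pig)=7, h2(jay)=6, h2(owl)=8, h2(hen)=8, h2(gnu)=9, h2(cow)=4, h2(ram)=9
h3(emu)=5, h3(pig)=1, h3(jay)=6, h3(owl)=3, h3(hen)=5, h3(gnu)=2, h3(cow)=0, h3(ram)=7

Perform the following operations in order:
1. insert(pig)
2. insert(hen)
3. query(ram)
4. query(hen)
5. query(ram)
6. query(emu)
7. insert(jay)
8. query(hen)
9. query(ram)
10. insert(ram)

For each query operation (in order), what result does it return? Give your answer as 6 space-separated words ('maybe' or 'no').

Answer: no maybe no no maybe no

Derivation:
Start: bits=0000000000
Op 1: insert pig -> sets bits 1 2 7 -> bits=0110000100
Op 2: insert hen -> sets bits 1 5 8 -> bits=0110010110
Op 3: query ram -> checks bit6=0, bit7=1, bit9=0 (has a 0) -> no
Op 4: query hen -> checks bit1=1, bit5=1, bit8=1 (all 1) -> maybe
Op 5: query ram -> checks bit6=0, bit7=1, bit9=0 (has a 0) -> no
Op 6: query emu -> checks bit3=0, bit4=0, bit5=1 (has a 0) -> no
Op 7: insert jay -> sets bits 2 6 -> bits=0110011110
Op 8: query hen -> checks bit1=1, bit5=1, bit8=1 (all 1) -> maybe
Op 9: query ram -> checks bit6=1, bit7=1, bit9=0 (has a 0) -> no
Op 10: insert ram -> sets bits 6 7 9 -> bits=0110011111
Query results in order: no maybe no no maybe no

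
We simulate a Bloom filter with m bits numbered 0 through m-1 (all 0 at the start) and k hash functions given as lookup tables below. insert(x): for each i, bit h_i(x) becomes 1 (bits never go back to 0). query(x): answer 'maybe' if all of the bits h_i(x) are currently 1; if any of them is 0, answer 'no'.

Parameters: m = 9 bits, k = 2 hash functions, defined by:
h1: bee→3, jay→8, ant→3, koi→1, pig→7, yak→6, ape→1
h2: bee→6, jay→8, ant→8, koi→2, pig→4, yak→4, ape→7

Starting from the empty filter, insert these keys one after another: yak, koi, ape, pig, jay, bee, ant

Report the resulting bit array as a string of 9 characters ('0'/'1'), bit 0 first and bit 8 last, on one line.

Start: bits=000000000
After insert 'yak': sets bits 4 6 -> bits=000010100
After insert 'koi': sets bits 1 2 -> bits=011010100
After insert 'ape': sets bits 1 7 -> bits=011010110
After insert 'pig': sets bits 4 7 -> bits=011010110
After insert 'jay': sets bits 8 -> bits=011010111
After insert 'bee': sets bits 3 6 -> bits=011110111
After insert 'ant': sets bits 3 8 -> bits=011110111

Answer: 011110111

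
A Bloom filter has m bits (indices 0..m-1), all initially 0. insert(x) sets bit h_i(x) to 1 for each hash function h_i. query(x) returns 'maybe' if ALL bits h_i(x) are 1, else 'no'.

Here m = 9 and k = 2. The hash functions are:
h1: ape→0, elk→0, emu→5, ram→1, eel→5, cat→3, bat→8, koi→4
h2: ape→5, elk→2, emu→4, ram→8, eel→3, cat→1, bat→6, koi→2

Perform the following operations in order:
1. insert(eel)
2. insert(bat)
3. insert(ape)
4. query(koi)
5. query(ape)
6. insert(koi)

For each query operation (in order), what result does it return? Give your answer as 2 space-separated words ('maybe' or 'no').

Start: bits=000000000
Op 1: insert eel -> sets bits 3 5 -> bits=000101000
Op 2: insert bat -> sets bits 6 8 -> bits=000101101
Op 3: insert ape -> sets bits 0 5 -> bits=100101101
Op 4: query koi -> checks bit2=0, bit4=0 (has a 0) -> no
Op 5: query ape -> checks bit0=1, bit5=1 (all 1) -> maybe
Op 6: insert koi -> sets bits 2 4 -> bits=101111101
Query results in order: no maybe

Answer: no maybe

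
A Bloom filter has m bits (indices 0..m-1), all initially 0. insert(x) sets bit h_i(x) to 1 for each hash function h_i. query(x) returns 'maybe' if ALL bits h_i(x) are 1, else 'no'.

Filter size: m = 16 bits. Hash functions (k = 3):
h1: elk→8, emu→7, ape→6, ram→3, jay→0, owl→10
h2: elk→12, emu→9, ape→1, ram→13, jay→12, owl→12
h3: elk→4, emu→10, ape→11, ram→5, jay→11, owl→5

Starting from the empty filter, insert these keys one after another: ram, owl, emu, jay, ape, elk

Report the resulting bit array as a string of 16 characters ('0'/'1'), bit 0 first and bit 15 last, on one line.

Answer: 1101111111111100

Derivation:
Start: bits=0000000000000000
After insert 'ram': sets bits 3 5 13 -> bits=0001010000000100
After insert 'owl': sets bits 5 10 12 -> bits=0001010000101100
After insert 'emu': sets bits 7 9 10 -> bits=0001010101101100
After insert 'jay': sets bits 0 11 12 -> bits=1001010101111100
After insert 'ape': sets bits 1 6 11 -> bits=1101011101111100
After insert 'elk': sets bits 4 8 12 -> bits=1101111111111100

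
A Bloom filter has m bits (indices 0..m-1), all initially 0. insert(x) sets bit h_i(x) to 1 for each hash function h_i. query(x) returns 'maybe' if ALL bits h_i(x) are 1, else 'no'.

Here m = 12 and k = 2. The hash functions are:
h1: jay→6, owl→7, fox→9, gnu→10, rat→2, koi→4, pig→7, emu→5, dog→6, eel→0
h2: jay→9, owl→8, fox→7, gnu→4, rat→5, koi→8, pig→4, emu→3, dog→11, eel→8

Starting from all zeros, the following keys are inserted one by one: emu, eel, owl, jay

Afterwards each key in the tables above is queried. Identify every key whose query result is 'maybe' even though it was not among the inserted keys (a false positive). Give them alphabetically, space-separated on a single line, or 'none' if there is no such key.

Start: bits=000000000000
After insert 'emu': sets bits 3 5 -> bits=000101000000
After insert 'eel': sets bits 0 8 -> bits=100101001000
After insert 'owl': sets bits 7 8 -> bits=100101011000
After insert 'jay': sets bits 6 9 -> bits=100101111100
Not inserted: dog fox gnu koi pig rat — query each against bits=100101111100:
query dog: checks bit6=1, bit11=0 (has a 0) -> no => not a false positive
query fox: checks bit7=1, bit9=1 (all 1) -> maybe => FALSE POSITIVE
query gnu: checks bit4=0, bit10=0 (has a 0) -> no => not a false positive
query koi: checks bit4=0, bit8=1 (has a 0) -> no => not a false positive
query pig: checks bit4=0, bit7=1 (has a 0) -> no => not a false positive
query rat: checks bit2=0, bit5=1 (has a 0) -> no => not a false positive
False positives (alphabetical): fox

Answer: fox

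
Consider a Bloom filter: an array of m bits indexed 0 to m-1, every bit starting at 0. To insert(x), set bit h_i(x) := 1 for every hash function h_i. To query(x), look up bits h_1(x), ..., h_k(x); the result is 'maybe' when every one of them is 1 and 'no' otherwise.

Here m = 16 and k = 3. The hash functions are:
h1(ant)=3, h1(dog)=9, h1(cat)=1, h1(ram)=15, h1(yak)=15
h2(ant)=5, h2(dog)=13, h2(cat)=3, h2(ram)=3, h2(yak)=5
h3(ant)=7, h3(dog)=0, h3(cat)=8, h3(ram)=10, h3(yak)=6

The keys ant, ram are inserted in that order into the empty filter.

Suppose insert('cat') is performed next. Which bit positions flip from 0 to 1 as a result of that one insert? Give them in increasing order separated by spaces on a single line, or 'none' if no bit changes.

Start: bits=0000000000000000
After insert 'ant': sets bits 3 5 7 -> bits=0001010100000000
After insert 'ram': sets bits 3 10 15 -> bits=0001010100100001
insert 'cat' would touch bits 1 3 8; currently bit1=0, bit3=1, bit8=0
Bits that are 0 among those (would change 0->1): 1 8

Answer: 1 8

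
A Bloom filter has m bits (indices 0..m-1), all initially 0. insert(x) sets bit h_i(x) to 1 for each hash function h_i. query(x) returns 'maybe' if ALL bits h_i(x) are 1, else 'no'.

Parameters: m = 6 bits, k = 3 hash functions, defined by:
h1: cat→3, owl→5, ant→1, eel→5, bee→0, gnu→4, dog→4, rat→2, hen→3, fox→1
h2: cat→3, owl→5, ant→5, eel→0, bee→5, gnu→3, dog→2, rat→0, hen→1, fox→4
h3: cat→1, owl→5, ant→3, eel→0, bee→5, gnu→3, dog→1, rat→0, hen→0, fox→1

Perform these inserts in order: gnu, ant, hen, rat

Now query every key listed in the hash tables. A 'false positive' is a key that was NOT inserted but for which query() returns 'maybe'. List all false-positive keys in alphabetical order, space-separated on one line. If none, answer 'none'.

Answer: bee cat dog eel fox owl

Derivation:
Start: bits=000000
After insert 'gnu': sets bits 3 4 -> bits=000110
After insert 'ant': sets bits 1 3 5 -> bits=010111
After insert 'hen': sets bits 0 1 3 -> bits=110111
After insert 'rat': sets bits 0 2 -> bits=111111
Not inserted: bee cat dog eel fox owl — query each against bits=111111:
query bee: checks bit0=1, bit5=1 (all 1) -> maybe => FALSE POSITIVE
query cat: checks bit1=1, bit3=1 (all 1) -> maybe => FALSE POSITIVE
query dog: checks bit1=1, bit2=1, bit4=1 (all 1) -> maybe => FALSE POSITIVE
query eel: checks bit0=1, bit5=1 (all 1) -> maybe => FALSE POSITIVE
query fox: checks bit1=1, bit4=1 (all 1) -> maybe => FALSE POSITIVE
query owl: checks bit5=1 (all 1) -> maybe => FALSE POSITIVE
False positives (alphabetical): bee cat dog eel fox owl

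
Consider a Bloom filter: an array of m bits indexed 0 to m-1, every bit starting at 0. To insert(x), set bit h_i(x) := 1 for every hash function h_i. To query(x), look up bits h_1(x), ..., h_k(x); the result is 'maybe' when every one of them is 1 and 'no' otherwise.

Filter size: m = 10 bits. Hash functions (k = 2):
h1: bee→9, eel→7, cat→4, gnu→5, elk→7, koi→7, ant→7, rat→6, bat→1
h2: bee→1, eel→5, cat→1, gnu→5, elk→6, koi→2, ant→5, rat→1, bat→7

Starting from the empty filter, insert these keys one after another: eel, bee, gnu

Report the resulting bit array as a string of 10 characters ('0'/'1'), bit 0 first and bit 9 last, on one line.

Start: bits=0000000000
After insert 'eel': sets bits 5 7 -> bits=0000010100
After insert 'bee': sets bits 1 9 -> bits=0100010101
After insert 'gnu': sets bits 5 -> bits=0100010101

Answer: 0100010101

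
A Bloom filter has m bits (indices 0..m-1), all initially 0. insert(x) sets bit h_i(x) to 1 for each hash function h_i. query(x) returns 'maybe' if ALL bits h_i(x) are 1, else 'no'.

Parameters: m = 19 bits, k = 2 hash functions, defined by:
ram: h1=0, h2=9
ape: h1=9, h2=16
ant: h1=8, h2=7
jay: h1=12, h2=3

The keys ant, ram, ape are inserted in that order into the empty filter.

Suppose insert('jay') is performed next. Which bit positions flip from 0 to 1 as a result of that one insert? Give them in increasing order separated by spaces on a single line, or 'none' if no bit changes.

Answer: 3 12

Derivation:
Start: bits=0000000000000000000
After insert 'ant': sets bits 7 8 -> bits=0000000110000000000
After insert 'ram': sets bits 0 9 -> bits=1000000111000000000
After insert 'ape': sets bits 9 16 -> bits=1000000111000000100
insert 'jay' would touch bits 3 12; currently bit3=0, bit12=0
Bits that are 0 among those (would change 0->1): 3 12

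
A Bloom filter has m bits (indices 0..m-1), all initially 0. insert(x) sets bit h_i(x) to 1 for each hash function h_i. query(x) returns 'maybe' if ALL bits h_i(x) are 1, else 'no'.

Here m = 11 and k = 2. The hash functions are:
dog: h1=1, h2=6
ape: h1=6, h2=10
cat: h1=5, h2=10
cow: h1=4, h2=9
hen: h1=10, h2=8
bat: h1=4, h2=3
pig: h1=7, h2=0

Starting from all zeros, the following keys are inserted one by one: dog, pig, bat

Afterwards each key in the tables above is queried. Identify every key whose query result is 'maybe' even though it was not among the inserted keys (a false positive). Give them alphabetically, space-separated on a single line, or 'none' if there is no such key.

Start: bits=00000000000
After insert 'dog': sets bits 1 6 -> bits=01000010000
After insert 'pig': sets bits 0 7 -> bits=11000011000
After insert 'bat': sets bits 3 4 -> bits=11011011000
Not inserted: ape cat cow hen — query each against bits=11011011000:
query ape: checks bit6=1, bit10=0 (has a 0) -> no => not a false positive
query cat: checks bit5=0, bit10=0 (has a 0) -> no => not a false positive
query cow: checks bit4=1, bit9=0 (has a 0) -> no => not a false positive
query hen: checks bit8=0, bit10=0 (has a 0) -> no => not a false positive
False positives (alphabetical): none

Answer: none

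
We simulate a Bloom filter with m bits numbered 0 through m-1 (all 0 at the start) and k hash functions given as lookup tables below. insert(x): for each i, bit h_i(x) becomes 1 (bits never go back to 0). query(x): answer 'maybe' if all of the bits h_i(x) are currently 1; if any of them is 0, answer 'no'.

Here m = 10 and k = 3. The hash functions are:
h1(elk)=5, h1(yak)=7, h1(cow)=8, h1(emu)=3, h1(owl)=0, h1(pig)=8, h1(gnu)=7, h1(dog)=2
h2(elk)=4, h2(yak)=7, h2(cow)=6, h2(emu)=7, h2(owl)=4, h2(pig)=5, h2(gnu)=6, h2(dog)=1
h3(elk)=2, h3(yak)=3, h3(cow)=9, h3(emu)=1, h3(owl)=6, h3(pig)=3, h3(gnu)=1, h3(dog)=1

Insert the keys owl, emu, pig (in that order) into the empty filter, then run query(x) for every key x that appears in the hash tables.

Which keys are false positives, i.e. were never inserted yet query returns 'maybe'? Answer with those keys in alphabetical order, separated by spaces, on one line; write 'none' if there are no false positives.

Answer: gnu yak

Derivation:
Start: bits=0000000000
After insert 'owl': sets bits 0 4 6 -> bits=1000101000
After insert 'emu': sets bits 1 3 7 -> bits=1101101100
After insert 'pig': sets bits 3 5 8 -> bits=1101111110
Not inserted: cow dog elk gnu yak — query each against bits=1101111110:
query cow: checks bit6=1, bit8=1, bit9=0 (has a 0) -> no => not a false positive
query dog: checks bit1=1, bit2=0 (has a 0) -> no => not a false positive
query elk: checks bit2=0, bit4=1, bit5=1 (has a 0) -> no => not a false positive
query gnu: checks bit1=1, bit6=1, bit7=1 (all 1) -> maybe => FALSE POSITIVE
query yak: checks bit3=1, bit7=1 (all 1) -> maybe => FALSE POSITIVE
False positives (alphabetical): gnu yak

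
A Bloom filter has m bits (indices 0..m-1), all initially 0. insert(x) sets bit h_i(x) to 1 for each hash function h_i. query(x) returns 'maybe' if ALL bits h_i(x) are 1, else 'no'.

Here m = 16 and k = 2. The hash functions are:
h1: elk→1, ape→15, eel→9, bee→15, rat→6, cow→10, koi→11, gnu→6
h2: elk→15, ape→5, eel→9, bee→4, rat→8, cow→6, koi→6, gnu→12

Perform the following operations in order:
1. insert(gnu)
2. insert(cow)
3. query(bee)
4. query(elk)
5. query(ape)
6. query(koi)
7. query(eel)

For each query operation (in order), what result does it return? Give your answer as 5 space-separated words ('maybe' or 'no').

Start: bits=0000000000000000
Op 1: insert gnu -> sets bits 6 12 -> bits=0000001000001000
Op 2: insert cow -> sets bits 6 10 -> bits=0000001000101000
Op 3: query bee -> checks bit4=0, bit15=0 (has a 0) -> no
Op 4: query elk -> checks bit1=0, bit15=0 (has a 0) -> no
Op 5: query ape -> checks bit5=0, bit15=0 (has a 0) -> no
Op 6: query koi -> checks bit6=1, bit11=0 (has a 0) -> no
Op 7: query eel -> checks bit9=0 (has a 0) -> no
Query results in order: no no no no no

Answer: no no no no no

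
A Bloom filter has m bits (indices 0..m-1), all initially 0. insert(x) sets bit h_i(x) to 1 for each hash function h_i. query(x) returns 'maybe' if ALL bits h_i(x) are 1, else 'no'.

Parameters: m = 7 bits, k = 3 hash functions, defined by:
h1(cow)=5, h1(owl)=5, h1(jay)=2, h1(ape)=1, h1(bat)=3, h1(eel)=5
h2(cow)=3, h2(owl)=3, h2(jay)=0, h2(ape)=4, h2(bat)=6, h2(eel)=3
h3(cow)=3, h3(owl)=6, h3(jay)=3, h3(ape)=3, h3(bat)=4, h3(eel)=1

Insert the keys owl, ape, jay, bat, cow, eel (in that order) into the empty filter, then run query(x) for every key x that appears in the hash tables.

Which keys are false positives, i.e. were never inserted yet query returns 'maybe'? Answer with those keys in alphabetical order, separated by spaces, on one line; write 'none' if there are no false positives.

Start: bits=0000000
After insert 'owl': sets bits 3 5 6 -> bits=0001011
After insert 'ape': sets bits 1 3 4 -> bits=0101111
After insert 'jay': sets bits 0 2 3 -> bits=1111111
After insert 'bat': sets bits 3 4 6 -> bits=1111111
After insert 'cow': sets bits 3 5 -> bits=1111111
After insert 'eel': sets bits 1 3 5 -> bits=1111111
Not inserted: (none) — query each against bits=1111111:
False positives (alphabetical): none

Answer: none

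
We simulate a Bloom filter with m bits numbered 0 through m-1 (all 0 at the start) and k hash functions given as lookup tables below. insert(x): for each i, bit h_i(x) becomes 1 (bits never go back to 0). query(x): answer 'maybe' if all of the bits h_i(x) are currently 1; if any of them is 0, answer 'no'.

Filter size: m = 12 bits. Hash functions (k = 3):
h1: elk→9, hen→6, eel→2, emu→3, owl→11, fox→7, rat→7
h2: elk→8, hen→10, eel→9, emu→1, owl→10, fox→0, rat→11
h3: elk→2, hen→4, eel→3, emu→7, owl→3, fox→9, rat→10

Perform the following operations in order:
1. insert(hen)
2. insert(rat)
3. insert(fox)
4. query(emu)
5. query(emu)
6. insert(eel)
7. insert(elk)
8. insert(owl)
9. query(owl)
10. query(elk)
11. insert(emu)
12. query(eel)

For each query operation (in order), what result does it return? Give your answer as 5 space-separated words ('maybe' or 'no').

Answer: no no maybe maybe maybe

Derivation:
Start: bits=000000000000
Op 1: insert hen -> sets bits 4 6 10 -> bits=000010100010
Op 2: insert rat -> sets bits 7 10 11 -> bits=000010110011
Op 3: insert fox -> sets bits 0 7 9 -> bits=100010110111
Op 4: query emu -> checks bit1=0, bit3=0, bit7=1 (has a 0) -> no
Op 5: query emu -> checks bit1=0, bit3=0, bit7=1 (has a 0) -> no
Op 6: insert eel -> sets bits 2 3 9 -> bits=101110110111
Op 7: insert elk -> sets bits 2 8 9 -> bits=101110111111
Op 8: insert owl -> sets bits 3 10 11 -> bits=101110111111
Op 9: query owl -> checks bit3=1, bit10=1, bit11=1 (all 1) -> maybe
Op 10: query elk -> checks bit2=1, bit8=1, bit9=1 (all 1) -> maybe
Op 11: insert emu -> sets bits 1 3 7 -> bits=111110111111
Op 12: query eel -> checks bit2=1, bit3=1, bit9=1 (all 1) -> maybe
Query results in order: no no maybe maybe maybe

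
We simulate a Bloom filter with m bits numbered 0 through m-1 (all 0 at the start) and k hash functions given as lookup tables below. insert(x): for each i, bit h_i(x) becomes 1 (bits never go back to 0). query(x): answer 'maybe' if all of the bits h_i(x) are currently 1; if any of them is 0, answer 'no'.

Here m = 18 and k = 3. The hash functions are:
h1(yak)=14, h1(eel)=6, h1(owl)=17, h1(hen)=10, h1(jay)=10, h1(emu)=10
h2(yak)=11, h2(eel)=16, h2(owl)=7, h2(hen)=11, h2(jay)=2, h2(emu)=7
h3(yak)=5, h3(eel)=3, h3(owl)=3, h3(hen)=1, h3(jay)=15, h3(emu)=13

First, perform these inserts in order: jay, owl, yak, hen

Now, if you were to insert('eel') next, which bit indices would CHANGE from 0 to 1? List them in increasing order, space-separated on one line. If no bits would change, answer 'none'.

Answer: 6 16

Derivation:
Start: bits=000000000000000000
After insert 'jay': sets bits 2 10 15 -> bits=001000000010000100
After insert 'owl': sets bits 3 7 17 -> bits=001100010010000101
After insert 'yak': sets bits 5 11 14 -> bits=001101010011001101
After insert 'hen': sets bits 1 10 11 -> bits=011101010011001101
insert 'eel' would touch bits 3 6 16; currently bit3=1, bit6=0, bit16=0
Bits that are 0 among those (would change 0->1): 6 16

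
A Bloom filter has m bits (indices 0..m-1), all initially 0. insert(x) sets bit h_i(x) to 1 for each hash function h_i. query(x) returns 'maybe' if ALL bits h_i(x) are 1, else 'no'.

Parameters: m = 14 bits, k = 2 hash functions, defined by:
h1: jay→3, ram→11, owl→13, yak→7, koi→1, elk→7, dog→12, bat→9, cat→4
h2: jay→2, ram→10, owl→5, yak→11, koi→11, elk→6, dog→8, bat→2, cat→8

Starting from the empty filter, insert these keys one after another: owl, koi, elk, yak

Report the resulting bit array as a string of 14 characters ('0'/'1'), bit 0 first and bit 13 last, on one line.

Start: bits=00000000000000
After insert 'owl': sets bits 5 13 -> bits=00000100000001
After insert 'koi': sets bits 1 11 -> bits=01000100000101
After insert 'elk': sets bits 6 7 -> bits=01000111000101
After insert 'yak': sets bits 7 11 -> bits=01000111000101

Answer: 01000111000101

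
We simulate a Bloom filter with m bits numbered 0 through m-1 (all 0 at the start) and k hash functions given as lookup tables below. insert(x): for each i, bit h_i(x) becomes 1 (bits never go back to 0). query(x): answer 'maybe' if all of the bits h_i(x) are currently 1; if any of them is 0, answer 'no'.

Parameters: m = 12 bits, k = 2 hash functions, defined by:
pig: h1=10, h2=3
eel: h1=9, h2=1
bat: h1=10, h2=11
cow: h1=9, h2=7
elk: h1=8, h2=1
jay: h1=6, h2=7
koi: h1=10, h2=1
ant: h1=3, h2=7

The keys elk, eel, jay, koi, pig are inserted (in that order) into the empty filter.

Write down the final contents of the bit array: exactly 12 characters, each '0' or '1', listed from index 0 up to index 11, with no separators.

Start: bits=000000000000
After insert 'elk': sets bits 1 8 -> bits=010000001000
After insert 'eel': sets bits 1 9 -> bits=010000001100
After insert 'jay': sets bits 6 7 -> bits=010000111100
After insert 'koi': sets bits 1 10 -> bits=010000111110
After insert 'pig': sets bits 3 10 -> bits=010100111110

Answer: 010100111110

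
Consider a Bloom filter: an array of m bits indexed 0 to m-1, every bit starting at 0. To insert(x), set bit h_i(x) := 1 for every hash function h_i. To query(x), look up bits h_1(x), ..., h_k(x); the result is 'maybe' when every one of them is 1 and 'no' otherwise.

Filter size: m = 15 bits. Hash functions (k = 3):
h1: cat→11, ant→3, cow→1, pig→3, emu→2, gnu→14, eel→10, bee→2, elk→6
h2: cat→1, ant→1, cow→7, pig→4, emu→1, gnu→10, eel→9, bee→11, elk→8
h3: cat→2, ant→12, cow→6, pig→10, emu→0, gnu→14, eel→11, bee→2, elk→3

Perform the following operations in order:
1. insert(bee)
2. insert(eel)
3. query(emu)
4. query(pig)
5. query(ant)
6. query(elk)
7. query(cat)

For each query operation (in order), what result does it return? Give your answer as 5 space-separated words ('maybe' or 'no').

Answer: no no no no no

Derivation:
Start: bits=000000000000000
Op 1: insert bee -> sets bits 2 11 -> bits=001000000001000
Op 2: insert eel -> sets bits 9 10 11 -> bits=001000000111000
Op 3: query emu -> checks bit0=0, bit1=0, bit2=1 (has a 0) -> no
Op 4: query pig -> checks bit3=0, bit4=0, bit10=1 (has a 0) -> no
Op 5: query ant -> checks bit1=0, bit3=0, bit12=0 (has a 0) -> no
Op 6: query elk -> checks bit3=0, bit6=0, bit8=0 (has a 0) -> no
Op 7: query cat -> checks bit1=0, bit2=1, bit11=1 (has a 0) -> no
Query results in order: no no no no no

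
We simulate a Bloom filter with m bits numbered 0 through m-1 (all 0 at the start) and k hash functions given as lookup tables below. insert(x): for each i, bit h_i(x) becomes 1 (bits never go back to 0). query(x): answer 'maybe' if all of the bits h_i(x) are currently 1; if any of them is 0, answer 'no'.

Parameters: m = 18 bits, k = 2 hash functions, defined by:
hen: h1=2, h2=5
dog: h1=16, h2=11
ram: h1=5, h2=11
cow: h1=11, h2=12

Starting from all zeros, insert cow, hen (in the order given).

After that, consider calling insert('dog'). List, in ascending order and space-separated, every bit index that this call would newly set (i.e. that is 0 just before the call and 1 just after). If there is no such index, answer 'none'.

Answer: 16

Derivation:
Start: bits=000000000000000000
After insert 'cow': sets bits 11 12 -> bits=000000000001100000
After insert 'hen': sets bits 2 5 -> bits=001001000001100000
insert 'dog' would touch bits 11 16; currently bit11=1, bit16=0
Bits that are 0 among those (would change 0->1): 16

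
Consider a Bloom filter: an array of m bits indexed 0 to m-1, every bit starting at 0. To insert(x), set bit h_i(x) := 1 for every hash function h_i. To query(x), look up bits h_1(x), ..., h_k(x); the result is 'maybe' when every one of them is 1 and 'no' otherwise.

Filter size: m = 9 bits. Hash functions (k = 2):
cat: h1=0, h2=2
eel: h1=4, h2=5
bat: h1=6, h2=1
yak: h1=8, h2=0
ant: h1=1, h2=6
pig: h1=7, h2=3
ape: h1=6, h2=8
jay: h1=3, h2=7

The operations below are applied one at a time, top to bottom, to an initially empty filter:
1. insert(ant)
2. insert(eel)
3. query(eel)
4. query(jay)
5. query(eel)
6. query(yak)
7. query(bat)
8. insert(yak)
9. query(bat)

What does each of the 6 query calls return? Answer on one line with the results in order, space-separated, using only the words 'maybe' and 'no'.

Answer: maybe no maybe no maybe maybe

Derivation:
Start: bits=000000000
Op 1: insert ant -> sets bits 1 6 -> bits=010000100
Op 2: insert eel -> sets bits 4 5 -> bits=010011100
Op 3: query eel -> checks bit4=1, bit5=1 (all 1) -> maybe
Op 4: query jay -> checks bit3=0, bit7=0 (has a 0) -> no
Op 5: query eel -> checks bit4=1, bit5=1 (all 1) -> maybe
Op 6: query yak -> checks bit0=0, bit8=0 (has a 0) -> no
Op 7: query bat -> checks bit1=1, bit6=1 (all 1) -> maybe
Op 8: insert yak -> sets bits 0 8 -> bits=110011101
Op 9: query bat -> checks bit1=1, bit6=1 (all 1) -> maybe
Query results in order: maybe no maybe no maybe maybe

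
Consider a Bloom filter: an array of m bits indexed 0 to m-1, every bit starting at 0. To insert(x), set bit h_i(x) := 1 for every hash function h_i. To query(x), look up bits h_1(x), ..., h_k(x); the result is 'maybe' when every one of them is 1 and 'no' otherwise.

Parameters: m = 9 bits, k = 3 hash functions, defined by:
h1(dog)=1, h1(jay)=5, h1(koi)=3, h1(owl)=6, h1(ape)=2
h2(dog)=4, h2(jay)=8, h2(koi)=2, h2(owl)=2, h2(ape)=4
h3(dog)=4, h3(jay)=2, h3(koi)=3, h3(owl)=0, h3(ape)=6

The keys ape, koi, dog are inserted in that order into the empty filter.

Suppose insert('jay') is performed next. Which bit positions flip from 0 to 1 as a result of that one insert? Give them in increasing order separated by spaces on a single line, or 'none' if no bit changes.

Start: bits=000000000
After insert 'ape': sets bits 2 4 6 -> bits=001010100
After insert 'koi': sets bits 2 3 -> bits=001110100
After insert 'dog': sets bits 1 4 -> bits=011110100
insert 'jay' would touch bits 2 5 8; currently bit2=1, bit5=0, bit8=0
Bits that are 0 among those (would change 0->1): 5 8

Answer: 5 8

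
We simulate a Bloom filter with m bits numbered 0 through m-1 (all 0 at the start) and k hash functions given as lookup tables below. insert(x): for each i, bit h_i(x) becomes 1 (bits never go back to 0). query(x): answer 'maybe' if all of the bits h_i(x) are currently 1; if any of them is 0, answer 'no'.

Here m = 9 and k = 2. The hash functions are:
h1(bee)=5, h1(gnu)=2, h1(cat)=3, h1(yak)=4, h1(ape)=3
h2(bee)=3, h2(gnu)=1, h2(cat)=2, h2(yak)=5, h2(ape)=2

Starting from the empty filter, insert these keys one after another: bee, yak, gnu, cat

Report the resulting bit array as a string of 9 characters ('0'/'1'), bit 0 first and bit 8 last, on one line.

Answer: 011111000

Derivation:
Start: bits=000000000
After insert 'bee': sets bits 3 5 -> bits=000101000
After insert 'yak': sets bits 4 5 -> bits=000111000
After insert 'gnu': sets bits 1 2 -> bits=011111000
After insert 'cat': sets bits 2 3 -> bits=011111000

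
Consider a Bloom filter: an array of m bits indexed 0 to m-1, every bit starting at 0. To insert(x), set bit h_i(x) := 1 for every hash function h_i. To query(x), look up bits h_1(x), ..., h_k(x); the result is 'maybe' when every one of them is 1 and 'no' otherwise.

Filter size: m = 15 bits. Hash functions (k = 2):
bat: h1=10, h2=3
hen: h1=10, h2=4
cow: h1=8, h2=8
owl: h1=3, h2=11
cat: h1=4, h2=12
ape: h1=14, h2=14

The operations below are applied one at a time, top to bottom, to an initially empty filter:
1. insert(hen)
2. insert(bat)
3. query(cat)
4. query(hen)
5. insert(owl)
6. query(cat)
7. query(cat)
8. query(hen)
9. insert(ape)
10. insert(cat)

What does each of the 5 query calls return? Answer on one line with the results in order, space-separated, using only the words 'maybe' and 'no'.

Start: bits=000000000000000
Op 1: insert hen -> sets bits 4 10 -> bits=000010000010000
Op 2: insert bat -> sets bits 3 10 -> bits=000110000010000
Op 3: query cat -> checks bit4=1, bit12=0 (has a 0) -> no
Op 4: query hen -> checks bit4=1, bit10=1 (all 1) -> maybe
Op 5: insert owl -> sets bits 3 11 -> bits=000110000011000
Op 6: query cat -> checks bit4=1, bit12=0 (has a 0) -> no
Op 7: query cat -> checks bit4=1, bit12=0 (has a 0) -> no
Op 8: query hen -> checks bit4=1, bit10=1 (all 1) -> maybe
Op 9: insert ape -> sets bits 14 -> bits=000110000011001
Op 10: insert cat -> sets bits 4 12 -> bits=000110000011101
Query results in order: no maybe no no maybe

Answer: no maybe no no maybe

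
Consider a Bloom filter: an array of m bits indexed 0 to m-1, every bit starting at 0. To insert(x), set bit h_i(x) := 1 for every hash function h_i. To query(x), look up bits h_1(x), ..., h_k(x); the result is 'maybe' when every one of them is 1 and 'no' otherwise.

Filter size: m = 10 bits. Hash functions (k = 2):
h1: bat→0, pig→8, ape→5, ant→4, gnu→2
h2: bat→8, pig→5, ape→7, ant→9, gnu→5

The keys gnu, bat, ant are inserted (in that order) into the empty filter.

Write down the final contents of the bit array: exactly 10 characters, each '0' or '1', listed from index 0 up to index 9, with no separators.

Answer: 1010110011

Derivation:
Start: bits=0000000000
After insert 'gnu': sets bits 2 5 -> bits=0010010000
After insert 'bat': sets bits 0 8 -> bits=1010010010
After insert 'ant': sets bits 4 9 -> bits=1010110011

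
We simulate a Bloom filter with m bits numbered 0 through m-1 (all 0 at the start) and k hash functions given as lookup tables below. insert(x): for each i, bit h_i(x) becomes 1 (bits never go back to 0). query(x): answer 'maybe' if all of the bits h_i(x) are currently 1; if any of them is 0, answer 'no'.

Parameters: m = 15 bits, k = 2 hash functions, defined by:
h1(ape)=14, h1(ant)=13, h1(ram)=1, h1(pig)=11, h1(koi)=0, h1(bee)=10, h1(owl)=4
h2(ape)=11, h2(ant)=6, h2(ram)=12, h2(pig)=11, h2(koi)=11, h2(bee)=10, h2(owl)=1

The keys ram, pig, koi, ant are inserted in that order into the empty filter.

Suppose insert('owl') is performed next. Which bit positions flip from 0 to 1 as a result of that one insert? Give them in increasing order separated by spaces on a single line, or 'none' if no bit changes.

Answer: 4

Derivation:
Start: bits=000000000000000
After insert 'ram': sets bits 1 12 -> bits=010000000000100
After insert 'pig': sets bits 11 -> bits=010000000001100
After insert 'koi': sets bits 0 11 -> bits=110000000001100
After insert 'ant': sets bits 6 13 -> bits=110000100001110
insert 'owl' would touch bits 1 4; currently bit1=1, bit4=0
Bits that are 0 among those (would change 0->1): 4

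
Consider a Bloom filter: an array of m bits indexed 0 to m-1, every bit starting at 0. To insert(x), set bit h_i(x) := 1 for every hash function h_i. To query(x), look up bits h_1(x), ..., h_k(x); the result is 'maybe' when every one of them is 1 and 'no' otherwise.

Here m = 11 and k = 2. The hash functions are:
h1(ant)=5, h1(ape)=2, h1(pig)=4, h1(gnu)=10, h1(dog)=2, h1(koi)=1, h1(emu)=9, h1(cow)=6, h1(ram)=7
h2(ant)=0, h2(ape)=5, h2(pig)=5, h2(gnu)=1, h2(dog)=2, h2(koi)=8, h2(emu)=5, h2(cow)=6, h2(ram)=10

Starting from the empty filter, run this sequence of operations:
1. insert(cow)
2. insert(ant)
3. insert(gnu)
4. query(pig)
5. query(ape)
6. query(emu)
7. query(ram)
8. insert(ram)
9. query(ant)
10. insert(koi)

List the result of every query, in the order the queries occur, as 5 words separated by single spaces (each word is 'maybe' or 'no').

Start: bits=00000000000
Op 1: insert cow -> sets bits 6 -> bits=00000010000
Op 2: insert ant -> sets bits 0 5 -> bits=10000110000
Op 3: insert gnu -> sets bits 1 10 -> bits=11000110001
Op 4: query pig -> checks bit4=0, bit5=1 (has a 0) -> no
Op 5: query ape -> checks bit2=0, bit5=1 (has a 0) -> no
Op 6: query emu -> checks bit5=1, bit9=0 (has a 0) -> no
Op 7: query ram -> checks bit7=0, bit10=1 (has a 0) -> no
Op 8: insert ram -> sets bits 7 10 -> bits=11000111001
Op 9: query ant -> checks bit0=1, bit5=1 (all 1) -> maybe
Op 10: insert koi -> sets bits 1 8 -> bits=11000111101
Query results in order: no no no no maybe

Answer: no no no no maybe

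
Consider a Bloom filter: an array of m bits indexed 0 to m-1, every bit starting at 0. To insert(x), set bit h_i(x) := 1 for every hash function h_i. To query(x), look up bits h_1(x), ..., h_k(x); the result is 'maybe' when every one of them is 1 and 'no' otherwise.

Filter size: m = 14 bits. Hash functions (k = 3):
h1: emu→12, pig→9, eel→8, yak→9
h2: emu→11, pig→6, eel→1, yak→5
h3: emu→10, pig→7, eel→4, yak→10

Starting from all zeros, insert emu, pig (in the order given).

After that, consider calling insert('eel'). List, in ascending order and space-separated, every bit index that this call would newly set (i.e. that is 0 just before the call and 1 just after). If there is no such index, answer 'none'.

Answer: 1 4 8

Derivation:
Start: bits=00000000000000
After insert 'emu': sets bits 10 11 12 -> bits=00000000001110
After insert 'pig': sets bits 6 7 9 -> bits=00000011011110
insert 'eel' would touch bits 1 4 8; currently bit1=0, bit4=0, bit8=0
Bits that are 0 among those (would change 0->1): 1 4 8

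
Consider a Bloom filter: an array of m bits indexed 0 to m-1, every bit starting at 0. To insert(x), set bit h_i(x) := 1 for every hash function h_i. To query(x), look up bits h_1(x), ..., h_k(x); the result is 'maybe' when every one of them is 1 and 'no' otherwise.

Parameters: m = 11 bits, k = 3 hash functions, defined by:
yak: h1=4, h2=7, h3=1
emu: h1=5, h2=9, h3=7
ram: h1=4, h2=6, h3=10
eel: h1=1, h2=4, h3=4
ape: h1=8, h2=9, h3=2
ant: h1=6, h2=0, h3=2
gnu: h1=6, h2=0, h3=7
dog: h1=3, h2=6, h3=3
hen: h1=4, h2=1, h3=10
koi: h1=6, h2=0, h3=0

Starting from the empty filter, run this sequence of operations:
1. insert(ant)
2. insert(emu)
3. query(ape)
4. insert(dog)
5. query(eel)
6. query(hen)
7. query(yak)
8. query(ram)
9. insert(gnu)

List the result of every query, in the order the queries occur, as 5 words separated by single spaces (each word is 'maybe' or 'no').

Answer: no no no no no

Derivation:
Start: bits=00000000000
Op 1: insert ant -> sets bits 0 2 6 -> bits=10100010000
Op 2: insert emu -> sets bits 5 7 9 -> bits=10100111010
Op 3: query ape -> checks bit2=1, bit8=0, bit9=1 (has a 0) -> no
Op 4: insert dog -> sets bits 3 6 -> bits=10110111010
Op 5: query eel -> checks bit1=0, bit4=0 (has a 0) -> no
Op 6: query hen -> checks bit1=0, bit4=0, bit10=0 (has a 0) -> no
Op 7: query yak -> checks bit1=0, bit4=0, bit7=1 (has a 0) -> no
Op 8: query ram -> checks bit4=0, bit6=1, bit10=0 (has a 0) -> no
Op 9: insert gnu -> sets bits 0 6 7 -> bits=10110111010
Query results in order: no no no no no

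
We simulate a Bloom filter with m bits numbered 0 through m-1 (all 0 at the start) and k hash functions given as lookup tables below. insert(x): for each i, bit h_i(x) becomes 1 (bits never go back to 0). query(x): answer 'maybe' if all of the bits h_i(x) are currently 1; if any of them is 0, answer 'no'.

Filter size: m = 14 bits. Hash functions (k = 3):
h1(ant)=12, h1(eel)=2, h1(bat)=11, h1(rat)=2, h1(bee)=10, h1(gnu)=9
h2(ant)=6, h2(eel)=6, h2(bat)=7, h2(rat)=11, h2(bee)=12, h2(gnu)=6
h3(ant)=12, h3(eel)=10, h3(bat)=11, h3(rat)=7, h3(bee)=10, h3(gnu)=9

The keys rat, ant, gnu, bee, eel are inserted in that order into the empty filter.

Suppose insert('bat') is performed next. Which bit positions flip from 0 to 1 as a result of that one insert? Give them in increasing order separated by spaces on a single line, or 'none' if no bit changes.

Start: bits=00000000000000
After insert 'rat': sets bits 2 7 11 -> bits=00100001000100
After insert 'ant': sets bits 6 12 -> bits=00100011000110
After insert 'gnu': sets bits 6 9 -> bits=00100011010110
After insert 'bee': sets bits 10 12 -> bits=00100011011110
After insert 'eel': sets bits 2 6 10 -> bits=00100011011110
insert 'bat' would touch bits 7 11; currently bit7=1, bit11=1
Bits that are 0 among those (would change 0->1): none

Answer: none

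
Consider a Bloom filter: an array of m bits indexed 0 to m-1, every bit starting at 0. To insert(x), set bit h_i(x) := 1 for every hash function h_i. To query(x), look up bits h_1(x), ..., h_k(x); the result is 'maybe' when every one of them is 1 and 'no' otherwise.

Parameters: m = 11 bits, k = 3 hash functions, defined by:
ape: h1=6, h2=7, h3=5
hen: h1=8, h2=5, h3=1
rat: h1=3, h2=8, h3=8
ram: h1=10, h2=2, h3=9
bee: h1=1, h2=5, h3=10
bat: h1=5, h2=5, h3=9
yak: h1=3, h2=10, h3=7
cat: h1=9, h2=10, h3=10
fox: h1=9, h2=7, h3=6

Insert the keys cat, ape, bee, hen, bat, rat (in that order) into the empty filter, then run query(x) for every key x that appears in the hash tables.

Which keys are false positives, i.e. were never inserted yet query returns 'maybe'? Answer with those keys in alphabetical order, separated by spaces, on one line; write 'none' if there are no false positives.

Start: bits=00000000000
After insert 'cat': sets bits 9 10 -> bits=00000000011
After insert 'ape': sets bits 5 6 7 -> bits=00000111011
After insert 'bee': sets bits 1 5 10 -> bits=01000111011
After insert 'hen': sets bits 1 5 8 -> bits=01000111111
After insert 'bat': sets bits 5 9 -> bits=01000111111
After insert 'rat': sets bits 3 8 -> bits=01010111111
Not inserted: fox ram yak — query each against bits=01010111111:
query fox: checks bit6=1, bit7=1, bit9=1 (all 1) -> maybe => FALSE POSITIVE
query ram: checks bit2=0, bit9=1, bit10=1 (has a 0) -> no => not a false positive
query yak: checks bit3=1, bit7=1, bit10=1 (all 1) -> maybe => FALSE POSITIVE
False positives (alphabetical): fox yak

Answer: fox yak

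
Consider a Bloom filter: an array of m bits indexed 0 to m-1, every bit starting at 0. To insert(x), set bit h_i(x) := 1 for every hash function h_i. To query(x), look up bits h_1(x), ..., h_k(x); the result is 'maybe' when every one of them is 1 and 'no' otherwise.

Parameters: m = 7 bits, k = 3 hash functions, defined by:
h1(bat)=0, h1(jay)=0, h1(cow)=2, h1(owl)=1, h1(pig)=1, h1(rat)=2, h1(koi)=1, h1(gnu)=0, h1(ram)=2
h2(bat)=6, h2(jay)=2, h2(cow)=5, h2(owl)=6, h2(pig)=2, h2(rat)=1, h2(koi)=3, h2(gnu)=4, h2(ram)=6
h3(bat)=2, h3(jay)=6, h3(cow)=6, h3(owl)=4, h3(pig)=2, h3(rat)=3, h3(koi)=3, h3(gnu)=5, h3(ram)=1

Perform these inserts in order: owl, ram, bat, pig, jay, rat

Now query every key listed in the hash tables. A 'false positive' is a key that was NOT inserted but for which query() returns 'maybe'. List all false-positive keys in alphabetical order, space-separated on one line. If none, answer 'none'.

Answer: koi

Derivation:
Start: bits=0000000
After insert 'owl': sets bits 1 4 6 -> bits=0100101
After insert 'ram': sets bits 1 2 6 -> bits=0110101
After insert 'bat': sets bits 0 2 6 -> bits=1110101
After insert 'pig': sets bits 1 2 -> bits=1110101
After insert 'jay': sets bits 0 2 6 -> bits=1110101
After insert 'rat': sets bits 1 2 3 -> bits=1111101
Not inserted: cow gnu koi — query each against bits=1111101:
query cow: checks bit2=1, bit5=0, bit6=1 (has a 0) -> no => not a false positive
query gnu: checks bit0=1, bit4=1, bit5=0 (has a 0) -> no => not a false positive
query koi: checks bit1=1, bit3=1 (all 1) -> maybe => FALSE POSITIVE
False positives (alphabetical): koi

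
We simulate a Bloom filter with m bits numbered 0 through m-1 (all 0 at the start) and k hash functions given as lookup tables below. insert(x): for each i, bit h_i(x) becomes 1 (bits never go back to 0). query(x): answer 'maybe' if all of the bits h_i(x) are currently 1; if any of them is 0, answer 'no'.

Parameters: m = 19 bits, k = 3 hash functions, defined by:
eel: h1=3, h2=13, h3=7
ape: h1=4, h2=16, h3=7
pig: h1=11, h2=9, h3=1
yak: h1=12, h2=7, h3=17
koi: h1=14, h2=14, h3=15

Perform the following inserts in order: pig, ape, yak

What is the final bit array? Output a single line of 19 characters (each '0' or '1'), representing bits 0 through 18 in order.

Answer: 0100100101011000110

Derivation:
Start: bits=0000000000000000000
After insert 'pig': sets bits 1 9 11 -> bits=0100000001010000000
After insert 'ape': sets bits 4 7 16 -> bits=0100100101010000100
After insert 'yak': sets bits 7 12 17 -> bits=0100100101011000110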